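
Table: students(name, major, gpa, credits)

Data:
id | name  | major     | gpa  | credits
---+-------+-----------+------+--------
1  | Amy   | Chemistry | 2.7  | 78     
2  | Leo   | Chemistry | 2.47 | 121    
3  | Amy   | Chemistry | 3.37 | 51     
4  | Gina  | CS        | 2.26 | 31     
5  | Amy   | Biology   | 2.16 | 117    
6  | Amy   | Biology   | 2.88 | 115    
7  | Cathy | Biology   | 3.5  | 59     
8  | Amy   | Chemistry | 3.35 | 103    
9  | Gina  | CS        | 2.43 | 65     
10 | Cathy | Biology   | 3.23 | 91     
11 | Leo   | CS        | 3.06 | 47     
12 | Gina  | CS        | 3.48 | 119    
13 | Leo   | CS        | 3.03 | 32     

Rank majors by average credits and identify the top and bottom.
SELECT major, AVG(credits)
FROM students
GROUP BY major
ORDER BY AVG(credits)

All groups:
  CS: 58.80
  Chemistry: 88.25
  Biology: 95.50

Highest: Biology (95.50)
Lowest: CS (58.80)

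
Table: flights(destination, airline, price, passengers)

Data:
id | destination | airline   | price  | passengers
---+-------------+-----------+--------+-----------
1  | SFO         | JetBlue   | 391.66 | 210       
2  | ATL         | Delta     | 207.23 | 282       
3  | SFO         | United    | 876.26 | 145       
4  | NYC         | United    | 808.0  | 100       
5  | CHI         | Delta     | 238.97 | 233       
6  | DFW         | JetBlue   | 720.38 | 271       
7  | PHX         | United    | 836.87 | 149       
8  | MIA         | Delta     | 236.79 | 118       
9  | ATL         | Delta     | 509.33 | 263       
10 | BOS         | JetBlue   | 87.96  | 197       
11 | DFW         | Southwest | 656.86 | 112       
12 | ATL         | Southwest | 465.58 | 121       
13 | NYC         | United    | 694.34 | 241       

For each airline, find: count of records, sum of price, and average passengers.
SELECT airline,
       COUNT(*) as cnt,
       SUM(price) as total_price,
       AVG(passengers) as avg_passengers
FROM flights
GROUP BY airline

Result:
  Delta: 4 records, 1192.32 total price, 224.00 avg passengers
  JetBlue: 3 records, 1200.00 total price, 226.00 avg passengers
  Southwest: 2 records, 1122.44 total price, 116.50 avg passengers
  United: 4 records, 3215.47 total price, 158.75 avg passengers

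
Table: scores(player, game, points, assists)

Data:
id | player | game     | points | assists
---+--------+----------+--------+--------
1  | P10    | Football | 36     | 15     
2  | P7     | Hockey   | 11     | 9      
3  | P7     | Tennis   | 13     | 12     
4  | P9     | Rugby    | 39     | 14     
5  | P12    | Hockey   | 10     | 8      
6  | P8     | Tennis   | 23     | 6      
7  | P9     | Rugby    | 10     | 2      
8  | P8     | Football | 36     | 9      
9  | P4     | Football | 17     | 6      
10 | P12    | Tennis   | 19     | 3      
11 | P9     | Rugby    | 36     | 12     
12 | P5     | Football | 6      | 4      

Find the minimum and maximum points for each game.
SELECT game, MIN(points), MAX(points)
FROM scores
GROUP BY game

Result:
  Football: min=6, max=36
  Hockey: min=10, max=11
  Rugby: min=10, max=39
  Tennis: min=13, max=23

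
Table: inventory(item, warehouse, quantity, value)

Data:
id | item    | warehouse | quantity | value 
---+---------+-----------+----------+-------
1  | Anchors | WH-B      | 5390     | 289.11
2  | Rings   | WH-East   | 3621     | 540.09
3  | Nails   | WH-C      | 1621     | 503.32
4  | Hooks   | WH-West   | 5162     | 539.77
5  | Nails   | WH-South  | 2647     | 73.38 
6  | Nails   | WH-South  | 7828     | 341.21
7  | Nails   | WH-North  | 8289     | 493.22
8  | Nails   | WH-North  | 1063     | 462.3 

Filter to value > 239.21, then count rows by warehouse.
SELECT warehouse, COUNT(*)
FROM inventory
WHERE value > 239.21
GROUP BY warehouse

Note: WHERE filters rows before grouping.

Result:
  WH-B: 1
  WH-C: 1
  WH-East: 1
  WH-North: 2
  WH-South: 1
  WH-West: 1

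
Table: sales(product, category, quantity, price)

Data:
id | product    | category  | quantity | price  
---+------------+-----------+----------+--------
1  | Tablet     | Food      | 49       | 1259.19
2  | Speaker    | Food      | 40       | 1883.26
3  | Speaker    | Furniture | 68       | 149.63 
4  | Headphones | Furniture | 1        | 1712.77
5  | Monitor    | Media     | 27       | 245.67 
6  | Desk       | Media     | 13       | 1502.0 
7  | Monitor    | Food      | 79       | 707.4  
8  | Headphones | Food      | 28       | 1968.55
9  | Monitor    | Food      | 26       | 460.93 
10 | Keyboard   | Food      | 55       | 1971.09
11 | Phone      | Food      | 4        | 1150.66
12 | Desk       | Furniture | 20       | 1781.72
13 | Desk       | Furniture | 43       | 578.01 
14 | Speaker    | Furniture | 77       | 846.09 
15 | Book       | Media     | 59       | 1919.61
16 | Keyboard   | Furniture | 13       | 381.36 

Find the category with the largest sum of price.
SELECT category, SUM(price) as val
FROM sales
GROUP BY category
ORDER BY val DESC
LIMIT 1

Result: Food with sum(price) = 9401.08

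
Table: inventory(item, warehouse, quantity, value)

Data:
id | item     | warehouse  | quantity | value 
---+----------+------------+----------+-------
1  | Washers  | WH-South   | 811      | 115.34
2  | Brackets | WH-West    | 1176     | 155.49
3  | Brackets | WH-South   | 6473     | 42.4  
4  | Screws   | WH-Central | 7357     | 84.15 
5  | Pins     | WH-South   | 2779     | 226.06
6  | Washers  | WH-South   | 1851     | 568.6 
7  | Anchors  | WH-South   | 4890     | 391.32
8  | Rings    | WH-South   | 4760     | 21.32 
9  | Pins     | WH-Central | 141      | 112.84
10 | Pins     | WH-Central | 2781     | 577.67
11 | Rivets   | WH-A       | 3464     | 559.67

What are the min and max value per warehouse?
SELECT warehouse, MIN(value), MAX(value)
FROM inventory
GROUP BY warehouse

Result:
  WH-A: min=559.67, max=559.67
  WH-Central: min=84.15, max=577.67
  WH-South: min=21.32, max=568.60
  WH-West: min=155.49, max=155.49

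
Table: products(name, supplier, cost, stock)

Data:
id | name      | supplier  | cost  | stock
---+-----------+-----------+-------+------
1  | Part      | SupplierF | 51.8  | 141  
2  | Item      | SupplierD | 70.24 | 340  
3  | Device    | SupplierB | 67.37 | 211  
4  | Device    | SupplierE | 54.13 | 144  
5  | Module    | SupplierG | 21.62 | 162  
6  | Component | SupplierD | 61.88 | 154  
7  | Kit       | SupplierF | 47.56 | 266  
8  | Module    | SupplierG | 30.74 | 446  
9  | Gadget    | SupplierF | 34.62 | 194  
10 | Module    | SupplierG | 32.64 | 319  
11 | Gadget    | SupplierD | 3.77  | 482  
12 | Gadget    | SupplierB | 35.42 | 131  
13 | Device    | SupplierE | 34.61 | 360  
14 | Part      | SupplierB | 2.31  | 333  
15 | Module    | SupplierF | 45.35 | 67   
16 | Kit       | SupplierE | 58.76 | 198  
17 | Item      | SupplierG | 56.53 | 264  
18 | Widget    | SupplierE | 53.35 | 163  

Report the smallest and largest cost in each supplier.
SELECT supplier, MIN(cost), MAX(cost)
FROM products
GROUP BY supplier

Result:
  SupplierB: min=2.31, max=67.37
  SupplierD: min=3.77, max=70.24
  SupplierE: min=34.61, max=58.76
  SupplierF: min=34.62, max=51.80
  SupplierG: min=21.62, max=56.53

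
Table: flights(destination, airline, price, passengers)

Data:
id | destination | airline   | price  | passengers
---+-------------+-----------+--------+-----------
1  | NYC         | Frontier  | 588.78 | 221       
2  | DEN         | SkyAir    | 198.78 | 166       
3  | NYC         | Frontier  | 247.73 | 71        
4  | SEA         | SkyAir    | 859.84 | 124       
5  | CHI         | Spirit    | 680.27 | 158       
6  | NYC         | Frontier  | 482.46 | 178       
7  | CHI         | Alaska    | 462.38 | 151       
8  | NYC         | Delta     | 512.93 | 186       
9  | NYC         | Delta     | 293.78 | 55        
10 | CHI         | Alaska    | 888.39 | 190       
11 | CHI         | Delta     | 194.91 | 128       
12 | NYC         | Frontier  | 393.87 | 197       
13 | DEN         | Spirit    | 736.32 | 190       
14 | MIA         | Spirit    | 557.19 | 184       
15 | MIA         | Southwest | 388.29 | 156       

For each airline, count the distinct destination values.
SELECT airline, COUNT(DISTINCT destination)
FROM flights
GROUP BY airline

Result:
  Alaska: 1 distinct
  Delta: 2 distinct
  Frontier: 1 distinct
  SkyAir: 2 distinct
  Southwest: 1 distinct
  Spirit: 3 distinct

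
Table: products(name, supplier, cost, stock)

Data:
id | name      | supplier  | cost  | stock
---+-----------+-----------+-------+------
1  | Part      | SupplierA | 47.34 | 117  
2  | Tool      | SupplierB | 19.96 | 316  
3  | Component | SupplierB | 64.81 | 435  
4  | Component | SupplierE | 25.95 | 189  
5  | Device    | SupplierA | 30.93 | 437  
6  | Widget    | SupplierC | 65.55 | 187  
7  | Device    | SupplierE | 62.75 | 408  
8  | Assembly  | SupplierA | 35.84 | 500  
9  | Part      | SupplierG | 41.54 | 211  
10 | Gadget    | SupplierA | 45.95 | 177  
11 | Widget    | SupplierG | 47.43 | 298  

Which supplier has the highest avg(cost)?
SELECT supplier, AVG(cost) as val
FROM products
GROUP BY supplier
ORDER BY val DESC
LIMIT 1

Result: SupplierC with avg(cost) = 65.55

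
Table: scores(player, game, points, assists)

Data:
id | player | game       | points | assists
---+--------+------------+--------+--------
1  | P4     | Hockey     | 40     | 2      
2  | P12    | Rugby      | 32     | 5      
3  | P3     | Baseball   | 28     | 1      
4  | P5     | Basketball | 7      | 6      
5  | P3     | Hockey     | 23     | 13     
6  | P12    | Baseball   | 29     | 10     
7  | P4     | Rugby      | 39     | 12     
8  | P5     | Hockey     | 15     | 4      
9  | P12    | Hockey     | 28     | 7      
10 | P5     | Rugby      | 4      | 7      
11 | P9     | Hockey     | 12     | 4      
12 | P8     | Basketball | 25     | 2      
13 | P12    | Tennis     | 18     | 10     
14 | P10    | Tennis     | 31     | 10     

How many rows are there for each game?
SELECT game, COUNT(*) as count
FROM scores
GROUP BY game

Result:
  Baseball: 2
  Basketball: 2
  Hockey: 5
  Rugby: 3
  Tennis: 2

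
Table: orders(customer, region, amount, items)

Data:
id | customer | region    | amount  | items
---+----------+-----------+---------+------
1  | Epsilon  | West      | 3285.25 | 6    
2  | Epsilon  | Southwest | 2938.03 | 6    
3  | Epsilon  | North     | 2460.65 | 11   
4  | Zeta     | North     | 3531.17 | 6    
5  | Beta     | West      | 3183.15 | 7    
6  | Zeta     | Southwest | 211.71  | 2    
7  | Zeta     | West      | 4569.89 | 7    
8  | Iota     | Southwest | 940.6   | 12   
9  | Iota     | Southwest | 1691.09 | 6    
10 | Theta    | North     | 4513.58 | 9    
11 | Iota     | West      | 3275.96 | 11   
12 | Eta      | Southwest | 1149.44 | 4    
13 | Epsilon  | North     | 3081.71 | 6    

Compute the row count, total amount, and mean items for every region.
SELECT region,
       COUNT(*) as cnt,
       SUM(amount) as total_amount,
       AVG(items) as avg_items
FROM orders
GROUP BY region

Result:
  North: 4 records, 13587.11 total amount, 8.00 avg items
  Southwest: 5 records, 6930.87 total amount, 6.00 avg items
  West: 4 records, 14314.25 total amount, 7.75 avg items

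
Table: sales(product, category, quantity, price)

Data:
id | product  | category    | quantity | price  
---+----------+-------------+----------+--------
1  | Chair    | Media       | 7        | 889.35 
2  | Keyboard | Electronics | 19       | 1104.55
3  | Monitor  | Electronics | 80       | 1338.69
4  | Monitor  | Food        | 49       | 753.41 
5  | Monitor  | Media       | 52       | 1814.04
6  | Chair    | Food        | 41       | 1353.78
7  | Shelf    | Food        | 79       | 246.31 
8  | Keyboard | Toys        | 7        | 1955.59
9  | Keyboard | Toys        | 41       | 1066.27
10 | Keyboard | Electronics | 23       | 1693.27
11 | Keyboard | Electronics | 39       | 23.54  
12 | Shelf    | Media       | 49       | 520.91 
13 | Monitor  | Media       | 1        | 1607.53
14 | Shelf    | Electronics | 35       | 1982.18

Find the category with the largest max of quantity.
SELECT category, MAX(quantity) as val
FROM sales
GROUP BY category
ORDER BY val DESC
LIMIT 1

Result: Electronics with max(quantity) = 80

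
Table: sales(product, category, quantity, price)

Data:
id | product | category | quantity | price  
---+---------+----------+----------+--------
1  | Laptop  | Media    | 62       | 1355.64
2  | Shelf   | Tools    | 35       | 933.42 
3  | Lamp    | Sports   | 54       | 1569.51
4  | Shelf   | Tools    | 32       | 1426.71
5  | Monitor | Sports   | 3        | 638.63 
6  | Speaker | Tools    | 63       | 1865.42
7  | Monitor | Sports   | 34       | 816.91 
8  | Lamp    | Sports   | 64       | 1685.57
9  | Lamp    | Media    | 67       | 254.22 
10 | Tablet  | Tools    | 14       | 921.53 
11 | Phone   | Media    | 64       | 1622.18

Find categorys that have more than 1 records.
SELECT category, COUNT(*) as cnt
FROM sales
GROUP BY category
HAVING COUNT(*) > 1

Result:
  Media: 3
  Sports: 4
  Tools: 4

Note: HAVING filters groups after aggregation, WHERE filters rows before.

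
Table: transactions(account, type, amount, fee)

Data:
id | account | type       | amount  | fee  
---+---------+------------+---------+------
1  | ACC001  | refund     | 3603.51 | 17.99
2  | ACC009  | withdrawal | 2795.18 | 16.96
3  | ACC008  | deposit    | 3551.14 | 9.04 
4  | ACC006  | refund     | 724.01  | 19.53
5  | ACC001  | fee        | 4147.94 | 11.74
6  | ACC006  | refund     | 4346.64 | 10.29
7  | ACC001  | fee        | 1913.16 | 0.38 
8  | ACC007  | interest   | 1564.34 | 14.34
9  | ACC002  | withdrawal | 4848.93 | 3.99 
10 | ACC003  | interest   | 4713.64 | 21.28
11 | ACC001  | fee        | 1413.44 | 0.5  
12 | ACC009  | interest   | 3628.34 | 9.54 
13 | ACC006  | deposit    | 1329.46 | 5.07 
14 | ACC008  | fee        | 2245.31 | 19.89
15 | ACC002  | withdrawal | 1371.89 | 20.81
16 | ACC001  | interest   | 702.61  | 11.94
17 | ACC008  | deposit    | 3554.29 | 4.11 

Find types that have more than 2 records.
SELECT type, COUNT(*) as cnt
FROM transactions
GROUP BY type
HAVING COUNT(*) > 2

Result:
  deposit: 3
  fee: 4
  interest: 4
  refund: 3
  withdrawal: 3

Note: HAVING filters groups after aggregation, WHERE filters rows before.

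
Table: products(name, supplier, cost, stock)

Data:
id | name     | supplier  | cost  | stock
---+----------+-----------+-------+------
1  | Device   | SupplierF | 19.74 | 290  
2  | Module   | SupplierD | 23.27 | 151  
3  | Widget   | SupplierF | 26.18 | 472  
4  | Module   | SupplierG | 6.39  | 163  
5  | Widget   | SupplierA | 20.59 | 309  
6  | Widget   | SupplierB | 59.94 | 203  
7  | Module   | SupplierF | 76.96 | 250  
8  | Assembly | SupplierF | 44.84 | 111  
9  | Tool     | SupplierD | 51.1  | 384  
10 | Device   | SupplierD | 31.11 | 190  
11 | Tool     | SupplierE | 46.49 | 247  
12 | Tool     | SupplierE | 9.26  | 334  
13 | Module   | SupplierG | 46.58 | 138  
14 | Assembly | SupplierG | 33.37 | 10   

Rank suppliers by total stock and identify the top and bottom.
SELECT supplier, SUM(stock)
FROM products
GROUP BY supplier
ORDER BY SUM(stock)

All groups:
  SupplierB: 203
  SupplierA: 309
  SupplierG: 311
  SupplierE: 581
  SupplierD: 725
  SupplierF: 1123

Highest: SupplierF (1123)
Lowest: SupplierB (203)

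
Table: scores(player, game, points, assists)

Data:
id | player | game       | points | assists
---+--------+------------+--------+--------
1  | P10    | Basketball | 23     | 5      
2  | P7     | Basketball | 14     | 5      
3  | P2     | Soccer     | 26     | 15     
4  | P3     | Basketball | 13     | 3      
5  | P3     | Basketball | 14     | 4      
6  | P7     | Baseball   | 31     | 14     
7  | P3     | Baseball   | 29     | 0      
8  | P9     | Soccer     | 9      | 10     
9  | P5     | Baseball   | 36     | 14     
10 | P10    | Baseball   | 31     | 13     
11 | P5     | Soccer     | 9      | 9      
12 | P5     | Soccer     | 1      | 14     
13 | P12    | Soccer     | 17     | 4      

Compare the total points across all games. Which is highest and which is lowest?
SELECT game, SUM(points)
FROM scores
GROUP BY game
ORDER BY SUM(points)

All groups:
  Soccer: 62
  Basketball: 64
  Baseball: 127

Highest: Baseball (127)
Lowest: Soccer (62)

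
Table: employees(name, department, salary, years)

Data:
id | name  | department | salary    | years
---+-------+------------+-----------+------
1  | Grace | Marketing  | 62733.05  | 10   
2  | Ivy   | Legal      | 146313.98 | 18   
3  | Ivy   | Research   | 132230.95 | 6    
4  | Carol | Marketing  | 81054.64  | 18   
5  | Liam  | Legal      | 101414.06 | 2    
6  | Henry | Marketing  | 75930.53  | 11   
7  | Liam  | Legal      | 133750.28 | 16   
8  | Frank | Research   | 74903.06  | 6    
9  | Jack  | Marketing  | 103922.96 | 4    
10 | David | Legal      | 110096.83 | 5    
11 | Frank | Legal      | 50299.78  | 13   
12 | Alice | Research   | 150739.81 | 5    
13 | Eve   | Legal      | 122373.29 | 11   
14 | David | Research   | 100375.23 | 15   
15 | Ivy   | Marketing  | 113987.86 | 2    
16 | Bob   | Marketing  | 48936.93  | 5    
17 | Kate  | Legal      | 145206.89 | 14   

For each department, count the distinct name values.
SELECT department, COUNT(DISTINCT name)
FROM employees
GROUP BY department

Result:
  Legal: 6 distinct
  Marketing: 6 distinct
  Research: 4 distinct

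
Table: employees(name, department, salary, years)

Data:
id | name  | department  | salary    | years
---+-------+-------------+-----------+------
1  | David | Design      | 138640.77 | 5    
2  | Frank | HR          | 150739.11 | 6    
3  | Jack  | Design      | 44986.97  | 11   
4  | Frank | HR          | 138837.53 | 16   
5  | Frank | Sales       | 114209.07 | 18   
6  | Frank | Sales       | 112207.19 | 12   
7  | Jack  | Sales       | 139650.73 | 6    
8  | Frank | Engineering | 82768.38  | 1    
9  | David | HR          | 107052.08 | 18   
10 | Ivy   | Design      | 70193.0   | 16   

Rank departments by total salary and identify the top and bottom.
SELECT department, SUM(salary)
FROM employees
GROUP BY department
ORDER BY SUM(salary)

All groups:
  Engineering: 82768.38
  Design: 253820.74
  Sales: 366066.99
  HR: 396628.72

Highest: HR (396628.72)
Lowest: Engineering (82768.38)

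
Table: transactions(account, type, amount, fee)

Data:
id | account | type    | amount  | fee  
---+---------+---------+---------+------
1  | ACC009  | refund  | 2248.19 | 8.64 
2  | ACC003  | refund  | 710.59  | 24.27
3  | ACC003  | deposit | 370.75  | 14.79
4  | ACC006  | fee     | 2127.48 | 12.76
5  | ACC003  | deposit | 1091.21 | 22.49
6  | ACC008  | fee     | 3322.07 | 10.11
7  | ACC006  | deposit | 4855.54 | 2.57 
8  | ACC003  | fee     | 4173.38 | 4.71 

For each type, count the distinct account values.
SELECT type, COUNT(DISTINCT account)
FROM transactions
GROUP BY type

Result:
  deposit: 2 distinct
  fee: 3 distinct
  refund: 2 distinct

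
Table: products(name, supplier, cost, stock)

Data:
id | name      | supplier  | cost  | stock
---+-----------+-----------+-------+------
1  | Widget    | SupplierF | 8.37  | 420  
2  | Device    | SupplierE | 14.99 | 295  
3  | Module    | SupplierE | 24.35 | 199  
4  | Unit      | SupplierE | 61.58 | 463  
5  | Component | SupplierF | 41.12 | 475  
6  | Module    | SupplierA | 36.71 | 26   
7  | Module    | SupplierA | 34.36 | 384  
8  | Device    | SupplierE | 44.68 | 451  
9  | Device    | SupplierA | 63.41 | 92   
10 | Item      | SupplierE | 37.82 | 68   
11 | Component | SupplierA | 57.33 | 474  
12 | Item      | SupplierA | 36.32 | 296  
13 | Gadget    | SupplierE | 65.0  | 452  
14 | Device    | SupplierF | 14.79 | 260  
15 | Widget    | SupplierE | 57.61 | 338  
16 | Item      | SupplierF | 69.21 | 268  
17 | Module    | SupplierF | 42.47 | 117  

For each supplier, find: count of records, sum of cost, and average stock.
SELECT supplier,
       COUNT(*) as cnt,
       SUM(cost) as total_cost,
       AVG(stock) as avg_stock
FROM products
GROUP BY supplier

Result:
  SupplierA: 5 records, 228.13 total cost, 254.40 avg stock
  SupplierE: 7 records, 306.03 total cost, 323.71 avg stock
  SupplierF: 5 records, 175.96 total cost, 308.00 avg stock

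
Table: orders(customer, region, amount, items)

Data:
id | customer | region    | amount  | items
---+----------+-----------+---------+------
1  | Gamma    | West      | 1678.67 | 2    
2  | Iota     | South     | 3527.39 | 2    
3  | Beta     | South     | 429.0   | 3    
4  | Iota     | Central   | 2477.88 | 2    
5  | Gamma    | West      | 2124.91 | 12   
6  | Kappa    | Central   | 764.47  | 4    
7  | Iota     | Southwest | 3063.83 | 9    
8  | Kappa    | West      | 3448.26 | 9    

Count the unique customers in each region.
SELECT region, COUNT(DISTINCT customer)
FROM orders
GROUP BY region

Result:
  Central: 2 distinct
  South: 2 distinct
  Southwest: 1 distinct
  West: 2 distinct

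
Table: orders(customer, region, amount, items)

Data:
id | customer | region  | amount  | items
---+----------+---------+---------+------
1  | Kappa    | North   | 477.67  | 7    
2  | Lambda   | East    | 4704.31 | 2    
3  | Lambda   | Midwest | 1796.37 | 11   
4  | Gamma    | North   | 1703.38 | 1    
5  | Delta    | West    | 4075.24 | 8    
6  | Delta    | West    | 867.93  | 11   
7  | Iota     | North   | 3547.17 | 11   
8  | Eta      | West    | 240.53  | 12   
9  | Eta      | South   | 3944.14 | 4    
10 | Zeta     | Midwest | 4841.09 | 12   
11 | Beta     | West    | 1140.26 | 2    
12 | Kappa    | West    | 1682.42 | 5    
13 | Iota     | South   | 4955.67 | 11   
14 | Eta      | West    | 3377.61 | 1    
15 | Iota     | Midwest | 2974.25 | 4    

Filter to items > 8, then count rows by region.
SELECT region, COUNT(*)
FROM orders
WHERE items > 8
GROUP BY region

Note: WHERE filters rows before grouping.

Result:
  Midwest: 2
  North: 1
  South: 1
  West: 2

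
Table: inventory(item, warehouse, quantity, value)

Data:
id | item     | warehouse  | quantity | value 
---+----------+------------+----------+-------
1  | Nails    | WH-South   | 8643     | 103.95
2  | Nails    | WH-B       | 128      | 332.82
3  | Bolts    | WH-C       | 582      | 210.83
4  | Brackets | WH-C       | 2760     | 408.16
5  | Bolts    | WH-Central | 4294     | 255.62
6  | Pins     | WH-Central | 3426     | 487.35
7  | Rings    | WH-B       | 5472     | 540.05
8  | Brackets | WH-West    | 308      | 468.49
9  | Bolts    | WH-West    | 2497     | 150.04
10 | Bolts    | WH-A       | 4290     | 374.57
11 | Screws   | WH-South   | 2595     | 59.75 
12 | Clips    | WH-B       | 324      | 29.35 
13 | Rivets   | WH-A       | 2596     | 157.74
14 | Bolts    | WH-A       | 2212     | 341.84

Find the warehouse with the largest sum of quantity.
SELECT warehouse, SUM(quantity) as val
FROM inventory
GROUP BY warehouse
ORDER BY val DESC
LIMIT 1

Result: WH-South with sum(quantity) = 11238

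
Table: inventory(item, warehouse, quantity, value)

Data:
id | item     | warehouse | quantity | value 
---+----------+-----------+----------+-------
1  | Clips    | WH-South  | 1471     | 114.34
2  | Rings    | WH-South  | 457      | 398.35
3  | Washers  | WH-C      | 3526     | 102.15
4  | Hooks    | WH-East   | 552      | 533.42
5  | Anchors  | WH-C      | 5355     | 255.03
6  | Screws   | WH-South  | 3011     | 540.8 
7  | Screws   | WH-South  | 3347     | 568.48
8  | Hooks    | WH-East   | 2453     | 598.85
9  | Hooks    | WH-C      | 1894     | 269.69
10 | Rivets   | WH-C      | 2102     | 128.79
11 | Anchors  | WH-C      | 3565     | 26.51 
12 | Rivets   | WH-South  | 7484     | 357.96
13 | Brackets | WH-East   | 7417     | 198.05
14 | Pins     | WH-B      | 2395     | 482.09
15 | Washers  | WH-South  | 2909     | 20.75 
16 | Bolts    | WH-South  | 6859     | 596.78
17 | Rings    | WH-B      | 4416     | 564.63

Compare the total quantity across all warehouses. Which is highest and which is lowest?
SELECT warehouse, SUM(quantity)
FROM inventory
GROUP BY warehouse
ORDER BY SUM(quantity)

All groups:
  WH-B: 6811
  WH-East: 10422
  WH-C: 16442
  WH-South: 25538

Highest: WH-South (25538)
Lowest: WH-B (6811)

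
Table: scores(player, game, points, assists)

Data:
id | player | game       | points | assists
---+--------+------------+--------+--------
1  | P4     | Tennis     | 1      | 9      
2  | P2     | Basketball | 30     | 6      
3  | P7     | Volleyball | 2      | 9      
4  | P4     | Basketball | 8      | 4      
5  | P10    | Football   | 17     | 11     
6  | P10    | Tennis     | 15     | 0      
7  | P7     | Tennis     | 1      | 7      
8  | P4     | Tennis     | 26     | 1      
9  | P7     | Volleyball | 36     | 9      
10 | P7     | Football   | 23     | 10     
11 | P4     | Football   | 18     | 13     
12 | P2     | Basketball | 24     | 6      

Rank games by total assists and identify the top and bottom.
SELECT game, SUM(assists)
FROM scores
GROUP BY game
ORDER BY SUM(assists)

All groups:
  Basketball: 16
  Tennis: 17
  Volleyball: 18
  Football: 34

Highest: Football (34)
Lowest: Basketball (16)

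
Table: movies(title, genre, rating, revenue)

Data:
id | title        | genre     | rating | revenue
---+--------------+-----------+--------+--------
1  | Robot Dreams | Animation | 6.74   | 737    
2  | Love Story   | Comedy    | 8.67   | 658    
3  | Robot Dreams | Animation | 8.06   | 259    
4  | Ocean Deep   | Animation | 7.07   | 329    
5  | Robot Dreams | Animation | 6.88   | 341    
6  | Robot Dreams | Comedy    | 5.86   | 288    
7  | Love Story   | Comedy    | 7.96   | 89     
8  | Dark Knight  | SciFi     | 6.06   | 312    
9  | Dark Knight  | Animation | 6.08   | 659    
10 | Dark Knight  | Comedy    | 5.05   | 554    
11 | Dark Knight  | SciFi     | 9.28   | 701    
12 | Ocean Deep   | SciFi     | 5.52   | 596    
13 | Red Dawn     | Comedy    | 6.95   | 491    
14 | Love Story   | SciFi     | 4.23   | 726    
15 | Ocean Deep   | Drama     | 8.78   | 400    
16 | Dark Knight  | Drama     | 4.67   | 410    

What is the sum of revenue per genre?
SELECT genre, SUM(revenue) as result
FROM movies
GROUP BY genre

Result:
  Animation: 2325
  Comedy: 2080
  Drama: 810
  SciFi: 2335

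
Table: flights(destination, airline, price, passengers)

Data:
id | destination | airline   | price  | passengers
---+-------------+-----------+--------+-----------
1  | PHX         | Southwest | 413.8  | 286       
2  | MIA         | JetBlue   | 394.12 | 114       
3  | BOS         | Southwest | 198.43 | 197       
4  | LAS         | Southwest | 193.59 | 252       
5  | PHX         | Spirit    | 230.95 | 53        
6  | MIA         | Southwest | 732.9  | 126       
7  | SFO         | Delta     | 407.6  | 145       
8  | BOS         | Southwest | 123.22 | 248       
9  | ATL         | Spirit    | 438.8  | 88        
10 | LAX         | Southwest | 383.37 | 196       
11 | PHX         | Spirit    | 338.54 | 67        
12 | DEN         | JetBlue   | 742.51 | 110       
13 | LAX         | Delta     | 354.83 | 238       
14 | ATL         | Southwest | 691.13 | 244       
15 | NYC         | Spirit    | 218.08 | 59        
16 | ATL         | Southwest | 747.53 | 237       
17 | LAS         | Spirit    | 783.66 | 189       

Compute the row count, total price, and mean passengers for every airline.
SELECT airline,
       COUNT(*) as cnt,
       SUM(price) as total_price,
       AVG(passengers) as avg_passengers
FROM flights
GROUP BY airline

Result:
  Delta: 2 records, 762.43 total price, 191.50 avg passengers
  JetBlue: 2 records, 1136.63 total price, 112.00 avg passengers
  Southwest: 8 records, 3483.97 total price, 223.25 avg passengers
  Spirit: 5 records, 2010.03 total price, 91.20 avg passengers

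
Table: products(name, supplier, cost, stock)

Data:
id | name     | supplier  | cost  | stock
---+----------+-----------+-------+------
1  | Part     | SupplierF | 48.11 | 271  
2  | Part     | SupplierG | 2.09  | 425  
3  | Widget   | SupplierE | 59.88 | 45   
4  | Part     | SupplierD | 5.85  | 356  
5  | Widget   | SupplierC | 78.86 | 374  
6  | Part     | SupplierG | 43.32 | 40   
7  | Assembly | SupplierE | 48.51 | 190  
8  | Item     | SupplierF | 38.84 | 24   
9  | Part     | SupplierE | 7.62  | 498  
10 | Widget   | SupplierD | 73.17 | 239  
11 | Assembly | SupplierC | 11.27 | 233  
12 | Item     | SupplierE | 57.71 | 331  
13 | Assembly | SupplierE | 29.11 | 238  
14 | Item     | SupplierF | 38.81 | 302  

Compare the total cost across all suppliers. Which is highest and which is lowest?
SELECT supplier, SUM(cost)
FROM products
GROUP BY supplier
ORDER BY SUM(cost)

All groups:
  SupplierG: 45.41
  SupplierD: 79.02
  SupplierC: 90.13
  SupplierF: 125.76
  SupplierE: 202.83

Highest: SupplierE (202.83)
Lowest: SupplierG (45.41)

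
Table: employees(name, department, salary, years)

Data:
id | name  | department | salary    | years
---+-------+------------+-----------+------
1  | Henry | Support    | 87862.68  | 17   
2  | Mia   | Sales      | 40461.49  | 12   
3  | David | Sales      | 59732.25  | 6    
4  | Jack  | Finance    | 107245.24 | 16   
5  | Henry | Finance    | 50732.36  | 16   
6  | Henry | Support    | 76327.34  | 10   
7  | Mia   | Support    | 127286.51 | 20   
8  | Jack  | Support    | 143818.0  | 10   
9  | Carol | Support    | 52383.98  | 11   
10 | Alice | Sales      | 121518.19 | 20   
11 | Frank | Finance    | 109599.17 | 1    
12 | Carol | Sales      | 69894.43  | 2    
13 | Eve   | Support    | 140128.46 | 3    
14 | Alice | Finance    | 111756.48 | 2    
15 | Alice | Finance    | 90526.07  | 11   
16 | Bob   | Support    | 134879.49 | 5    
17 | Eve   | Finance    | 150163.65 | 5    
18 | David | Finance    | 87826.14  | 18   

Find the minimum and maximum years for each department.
SELECT department, MIN(years), MAX(years)
FROM employees
GROUP BY department

Result:
  Finance: min=1, max=18
  Sales: min=2, max=20
  Support: min=3, max=20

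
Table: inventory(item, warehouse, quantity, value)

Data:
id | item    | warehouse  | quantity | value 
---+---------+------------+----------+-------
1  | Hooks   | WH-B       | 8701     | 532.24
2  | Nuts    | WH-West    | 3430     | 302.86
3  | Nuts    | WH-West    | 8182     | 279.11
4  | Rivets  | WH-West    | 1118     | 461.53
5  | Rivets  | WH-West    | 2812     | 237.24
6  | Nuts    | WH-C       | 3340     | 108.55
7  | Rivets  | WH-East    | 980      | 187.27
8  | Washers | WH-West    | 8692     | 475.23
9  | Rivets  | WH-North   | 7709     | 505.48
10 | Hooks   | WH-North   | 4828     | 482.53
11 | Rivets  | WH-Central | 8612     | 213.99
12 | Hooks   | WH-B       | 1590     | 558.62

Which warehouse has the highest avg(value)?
SELECT warehouse, AVG(value) as val
FROM inventory
GROUP BY warehouse
ORDER BY val DESC
LIMIT 1

Result: WH-B with avg(value) = 545.43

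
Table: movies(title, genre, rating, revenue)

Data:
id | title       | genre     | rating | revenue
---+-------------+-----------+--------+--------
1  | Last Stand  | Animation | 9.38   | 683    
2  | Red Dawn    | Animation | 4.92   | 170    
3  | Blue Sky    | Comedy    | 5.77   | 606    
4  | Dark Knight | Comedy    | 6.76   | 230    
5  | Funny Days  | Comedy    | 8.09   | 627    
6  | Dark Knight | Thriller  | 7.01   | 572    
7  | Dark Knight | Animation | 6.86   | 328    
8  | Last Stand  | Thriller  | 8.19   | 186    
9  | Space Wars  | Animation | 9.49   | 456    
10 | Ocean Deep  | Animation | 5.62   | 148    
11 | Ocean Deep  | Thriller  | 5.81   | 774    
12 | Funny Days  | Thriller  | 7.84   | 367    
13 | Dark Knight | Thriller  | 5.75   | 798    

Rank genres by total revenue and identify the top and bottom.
SELECT genre, SUM(revenue)
FROM movies
GROUP BY genre
ORDER BY SUM(revenue)

All groups:
  Comedy: 1463
  Animation: 1785
  Thriller: 2697

Highest: Thriller (2697)
Lowest: Comedy (1463)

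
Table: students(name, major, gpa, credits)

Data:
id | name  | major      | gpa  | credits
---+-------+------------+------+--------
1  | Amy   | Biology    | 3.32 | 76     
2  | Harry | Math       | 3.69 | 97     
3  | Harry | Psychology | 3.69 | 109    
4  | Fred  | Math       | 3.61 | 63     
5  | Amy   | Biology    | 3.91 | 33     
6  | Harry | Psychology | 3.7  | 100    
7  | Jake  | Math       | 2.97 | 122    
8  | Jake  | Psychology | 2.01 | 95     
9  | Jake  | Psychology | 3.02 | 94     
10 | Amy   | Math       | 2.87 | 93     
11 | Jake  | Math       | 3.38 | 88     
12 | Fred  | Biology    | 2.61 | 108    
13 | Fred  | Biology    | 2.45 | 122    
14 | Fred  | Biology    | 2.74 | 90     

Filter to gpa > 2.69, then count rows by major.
SELECT major, COUNT(*)
FROM students
WHERE gpa > 2.69
GROUP BY major

Note: WHERE filters rows before grouping.

Result:
  Biology: 3
  Math: 5
  Psychology: 3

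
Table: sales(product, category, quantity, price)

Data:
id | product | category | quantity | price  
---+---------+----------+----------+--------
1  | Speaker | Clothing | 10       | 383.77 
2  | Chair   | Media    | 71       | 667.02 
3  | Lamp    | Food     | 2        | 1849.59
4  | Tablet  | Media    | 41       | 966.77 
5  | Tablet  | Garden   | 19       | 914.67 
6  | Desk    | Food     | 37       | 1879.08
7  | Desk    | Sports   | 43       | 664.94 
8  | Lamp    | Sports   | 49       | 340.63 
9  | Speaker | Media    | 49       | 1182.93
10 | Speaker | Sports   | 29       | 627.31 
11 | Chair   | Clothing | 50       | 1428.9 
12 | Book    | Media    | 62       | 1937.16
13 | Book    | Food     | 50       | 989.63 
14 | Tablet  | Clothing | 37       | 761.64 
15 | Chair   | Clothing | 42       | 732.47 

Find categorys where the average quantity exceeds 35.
SELECT category, AVG(quantity)
FROM sales
GROUP BY category
HAVING AVG(quantity) > 35

Result:
  Media: avg=55.75
  Sports: avg=40.33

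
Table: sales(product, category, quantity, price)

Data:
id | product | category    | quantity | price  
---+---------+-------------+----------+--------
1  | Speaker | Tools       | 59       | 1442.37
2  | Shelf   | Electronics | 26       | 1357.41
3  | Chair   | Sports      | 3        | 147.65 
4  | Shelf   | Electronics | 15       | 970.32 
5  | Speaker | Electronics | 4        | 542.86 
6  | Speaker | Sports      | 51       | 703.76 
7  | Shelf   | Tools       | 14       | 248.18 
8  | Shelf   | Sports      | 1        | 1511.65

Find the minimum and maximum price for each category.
SELECT category, MIN(price), MAX(price)
FROM sales
GROUP BY category

Result:
  Electronics: min=542.86, max=1357.41
  Sports: min=147.65, max=1511.65
  Tools: min=248.18, max=1442.37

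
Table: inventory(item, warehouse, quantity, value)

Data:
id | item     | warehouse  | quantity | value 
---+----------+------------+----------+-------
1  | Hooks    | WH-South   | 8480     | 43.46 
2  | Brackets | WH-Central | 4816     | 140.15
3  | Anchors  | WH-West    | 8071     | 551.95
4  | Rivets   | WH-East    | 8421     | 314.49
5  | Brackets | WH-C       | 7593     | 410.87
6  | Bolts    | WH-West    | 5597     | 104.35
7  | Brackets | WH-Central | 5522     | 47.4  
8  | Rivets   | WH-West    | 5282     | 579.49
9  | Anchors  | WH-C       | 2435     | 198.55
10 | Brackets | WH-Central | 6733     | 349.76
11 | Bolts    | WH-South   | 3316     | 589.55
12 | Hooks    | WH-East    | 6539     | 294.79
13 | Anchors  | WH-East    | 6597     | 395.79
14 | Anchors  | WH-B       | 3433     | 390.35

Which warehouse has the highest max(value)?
SELECT warehouse, MAX(value) as val
FROM inventory
GROUP BY warehouse
ORDER BY val DESC
LIMIT 1

Result: WH-South with max(value) = 589.55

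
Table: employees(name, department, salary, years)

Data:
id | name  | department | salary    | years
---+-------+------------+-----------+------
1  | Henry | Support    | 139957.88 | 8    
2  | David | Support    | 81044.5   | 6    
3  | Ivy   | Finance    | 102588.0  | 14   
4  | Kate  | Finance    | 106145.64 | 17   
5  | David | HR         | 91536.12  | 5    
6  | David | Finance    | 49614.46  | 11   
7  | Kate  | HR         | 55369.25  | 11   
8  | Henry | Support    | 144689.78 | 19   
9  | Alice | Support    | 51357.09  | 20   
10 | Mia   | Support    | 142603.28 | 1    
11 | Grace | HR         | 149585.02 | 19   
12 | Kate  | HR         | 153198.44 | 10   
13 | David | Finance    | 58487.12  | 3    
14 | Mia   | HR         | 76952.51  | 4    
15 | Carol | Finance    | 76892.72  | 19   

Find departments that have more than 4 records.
SELECT department, COUNT(*) as cnt
FROM employees
GROUP BY department
HAVING COUNT(*) > 4

Result:
  Finance: 5
  HR: 5
  Support: 5

Note: HAVING filters groups after aggregation, WHERE filters rows before.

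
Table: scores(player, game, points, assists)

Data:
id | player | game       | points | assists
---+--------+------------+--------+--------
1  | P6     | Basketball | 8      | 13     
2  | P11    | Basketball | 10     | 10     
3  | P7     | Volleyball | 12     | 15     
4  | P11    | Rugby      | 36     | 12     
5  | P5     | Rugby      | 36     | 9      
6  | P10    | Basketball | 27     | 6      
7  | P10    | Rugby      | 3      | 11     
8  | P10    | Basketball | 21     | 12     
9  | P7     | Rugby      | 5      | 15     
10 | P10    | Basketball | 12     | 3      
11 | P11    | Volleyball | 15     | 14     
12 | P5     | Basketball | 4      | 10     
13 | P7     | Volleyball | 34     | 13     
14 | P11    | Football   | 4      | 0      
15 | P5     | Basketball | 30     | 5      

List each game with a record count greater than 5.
SELECT game, COUNT(*) as cnt
FROM scores
GROUP BY game
HAVING COUNT(*) > 5

Result:
  Basketball: 7

Note: HAVING filters groups after aggregation, WHERE filters rows before.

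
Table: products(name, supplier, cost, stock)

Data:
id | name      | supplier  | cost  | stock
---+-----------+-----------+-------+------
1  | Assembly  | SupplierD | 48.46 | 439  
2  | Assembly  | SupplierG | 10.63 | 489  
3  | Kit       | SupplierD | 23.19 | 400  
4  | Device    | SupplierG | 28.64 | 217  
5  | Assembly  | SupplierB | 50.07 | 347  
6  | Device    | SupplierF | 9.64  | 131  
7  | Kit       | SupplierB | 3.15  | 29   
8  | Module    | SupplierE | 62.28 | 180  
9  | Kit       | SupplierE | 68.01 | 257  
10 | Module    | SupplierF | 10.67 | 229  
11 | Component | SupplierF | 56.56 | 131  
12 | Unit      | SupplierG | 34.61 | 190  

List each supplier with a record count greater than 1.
SELECT supplier, COUNT(*) as cnt
FROM products
GROUP BY supplier
HAVING COUNT(*) > 1

Result:
  SupplierB: 2
  SupplierD: 2
  SupplierE: 2
  SupplierF: 3
  SupplierG: 3

Note: HAVING filters groups after aggregation, WHERE filters rows before.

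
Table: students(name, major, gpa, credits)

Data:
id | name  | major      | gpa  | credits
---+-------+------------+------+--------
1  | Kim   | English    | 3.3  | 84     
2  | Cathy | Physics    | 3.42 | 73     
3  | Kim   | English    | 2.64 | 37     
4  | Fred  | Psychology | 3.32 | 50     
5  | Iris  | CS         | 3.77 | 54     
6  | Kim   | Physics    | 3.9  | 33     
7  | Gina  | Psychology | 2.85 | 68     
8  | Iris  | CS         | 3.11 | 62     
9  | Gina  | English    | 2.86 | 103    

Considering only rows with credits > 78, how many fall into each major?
SELECT major, COUNT(*)
FROM students
WHERE credits > 78
GROUP BY major

Note: WHERE filters rows before grouping.

Result:
  English: 2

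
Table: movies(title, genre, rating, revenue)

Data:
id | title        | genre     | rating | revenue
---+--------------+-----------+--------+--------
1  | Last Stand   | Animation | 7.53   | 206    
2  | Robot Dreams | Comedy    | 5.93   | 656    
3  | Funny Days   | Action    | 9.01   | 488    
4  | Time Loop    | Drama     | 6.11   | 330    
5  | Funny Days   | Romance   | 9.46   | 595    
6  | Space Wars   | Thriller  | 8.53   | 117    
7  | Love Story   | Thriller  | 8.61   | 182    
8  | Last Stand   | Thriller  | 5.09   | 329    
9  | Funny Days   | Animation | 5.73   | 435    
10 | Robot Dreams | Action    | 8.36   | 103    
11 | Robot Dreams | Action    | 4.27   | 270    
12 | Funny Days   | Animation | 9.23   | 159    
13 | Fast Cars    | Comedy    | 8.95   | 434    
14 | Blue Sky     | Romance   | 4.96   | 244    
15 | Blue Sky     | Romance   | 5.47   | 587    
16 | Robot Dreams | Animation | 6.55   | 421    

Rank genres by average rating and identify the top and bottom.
SELECT genre, AVG(rating)
FROM movies
GROUP BY genre
ORDER BY AVG(rating)

All groups:
  Drama: 6.11
  Romance: 6.63
  Action: 7.21
  Animation: 7.26
  Thriller: 7.41
  Comedy: 7.44

Highest: Comedy (7.44)
Lowest: Drama (6.11)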